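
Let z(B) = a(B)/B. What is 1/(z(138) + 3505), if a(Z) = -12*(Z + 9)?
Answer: 23/80321 ≈ 0.00028635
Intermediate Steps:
a(Z) = -108 - 12*Z (a(Z) = -12*(9 + Z) = -108 - 12*Z)
z(B) = (-108 - 12*B)/B
1/(z(138) + 3505) = 1/((-12 - 108/138) + 3505) = 1/((-12 - 108*1/138) + 3505) = 1/((-12 - 18/23) + 3505) = 1/(-294/23 + 3505) = 1/(80321/23) = 23/80321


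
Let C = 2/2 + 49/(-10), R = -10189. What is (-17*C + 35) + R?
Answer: -100877/10 ≈ -10088.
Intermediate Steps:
C = -39/10 (C = 2*(½) + 49*(-⅒) = 1 - 49/10 = -39/10 ≈ -3.9000)
(-17*C + 35) + R = (-17*(-39/10) + 35) - 10189 = (663/10 + 35) - 10189 = 1013/10 - 10189 = -100877/10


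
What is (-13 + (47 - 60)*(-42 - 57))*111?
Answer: 141414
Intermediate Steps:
(-13 + (47 - 60)*(-42 - 57))*111 = (-13 - 13*(-99))*111 = (-13 + 1287)*111 = 1274*111 = 141414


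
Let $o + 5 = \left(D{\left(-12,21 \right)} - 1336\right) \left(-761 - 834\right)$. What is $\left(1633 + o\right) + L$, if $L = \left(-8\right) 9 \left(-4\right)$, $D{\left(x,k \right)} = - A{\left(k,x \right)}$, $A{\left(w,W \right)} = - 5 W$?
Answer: $2228536$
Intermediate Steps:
$D{\left(x,k \right)} = 5 x$ ($D{\left(x,k \right)} = - \left(-5\right) x = 5 x$)
$o = 2226615$ ($o = -5 + \left(5 \left(-12\right) - 1336\right) \left(-761 - 834\right) = -5 + \left(-60 - 1336\right) \left(-1595\right) = -5 - -2226620 = -5 + 2226620 = 2226615$)
$L = 288$ ($L = \left(-72\right) \left(-4\right) = 288$)
$\left(1633 + o\right) + L = \left(1633 + 2226615\right) + 288 = 2228248 + 288 = 2228536$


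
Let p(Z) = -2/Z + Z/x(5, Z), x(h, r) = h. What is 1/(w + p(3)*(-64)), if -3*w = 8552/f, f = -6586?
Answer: 49395/232132 ≈ 0.21279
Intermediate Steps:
w = 4276/9879 (w = -8552/(3*(-6586)) = -8552*(-1)/(3*6586) = -⅓*(-4276/3293) = 4276/9879 ≈ 0.43284)
p(Z) = -2/Z + Z/5
1/(w + p(3)*(-64)) = 1/(4276/9879 + (-2/3 + (⅕)*3)*(-64)) = 1/(4276/9879 + (-2*⅓ + ⅗)*(-64)) = 1/(4276/9879 + (-⅔ + ⅗)*(-64)) = 1/(4276/9879 - 1/15*(-64)) = 1/(4276/9879 + 64/15) = 1/(232132/49395) = 49395/232132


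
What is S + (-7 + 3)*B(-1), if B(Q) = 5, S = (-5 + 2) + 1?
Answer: -22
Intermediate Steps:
S = -2 (S = -3 + 1 = -2)
S + (-7 + 3)*B(-1) = -2 + (-7 + 3)*5 = -2 - 4*5 = -2 - 20 = -22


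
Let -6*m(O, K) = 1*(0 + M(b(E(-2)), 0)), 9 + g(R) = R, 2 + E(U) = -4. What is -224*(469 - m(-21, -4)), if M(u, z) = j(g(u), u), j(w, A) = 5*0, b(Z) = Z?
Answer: -105056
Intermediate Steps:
E(U) = -6 (E(U) = -2 - 4 = -6)
g(R) = -9 + R
j(w, A) = 0
M(u, z) = 0
m(O, K) = 0 (m(O, K) = -(0 + 0)/6 = -0/6 = -⅙*0 = 0)
-224*(469 - m(-21, -4)) = -224*(469 - 1*0) = -224*(469 + 0) = -224*469 = -105056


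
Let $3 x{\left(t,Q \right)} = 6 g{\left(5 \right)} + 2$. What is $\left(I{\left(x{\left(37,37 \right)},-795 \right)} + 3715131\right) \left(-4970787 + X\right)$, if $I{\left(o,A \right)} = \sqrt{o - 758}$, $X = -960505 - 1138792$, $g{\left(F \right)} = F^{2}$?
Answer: $-26266288241004 - \frac{7070084 i \sqrt{6366}}{3} \approx -2.6266 \cdot 10^{13} - 1.8803 \cdot 10^{8} i$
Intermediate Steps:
$X = -2099297$
$x{\left(t,Q \right)} = \frac{152}{3}$ ($x{\left(t,Q \right)} = \frac{6 \cdot 5^{2} + 2}{3} = \frac{6 \cdot 25 + 2}{3} = \frac{150 + 2}{3} = \frac{1}{3} \cdot 152 = \frac{152}{3}$)
$I{\left(o,A \right)} = \sqrt{-758 + o}$
$\left(I{\left(x{\left(37,37 \right)},-795 \right)} + 3715131\right) \left(-4970787 + X\right) = \left(\sqrt{-758 + \frac{152}{3}} + 3715131\right) \left(-4970787 - 2099297\right) = \left(\sqrt{- \frac{2122}{3}} + 3715131\right) \left(-7070084\right) = \left(\frac{i \sqrt{6366}}{3} + 3715131\right) \left(-7070084\right) = \left(3715131 + \frac{i \sqrt{6366}}{3}\right) \left(-7070084\right) = -26266288241004 - \frac{7070084 i \sqrt{6366}}{3}$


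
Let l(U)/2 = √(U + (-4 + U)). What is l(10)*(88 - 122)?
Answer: -272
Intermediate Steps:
l(U) = 2*√(-4 + 2*U) (l(U) = 2*√(U + (-4 + U)) = 2*√(-4 + 2*U))
l(10)*(88 - 122) = (2*√(-4 + 2*10))*(88 - 122) = (2*√(-4 + 20))*(-34) = (2*√16)*(-34) = (2*4)*(-34) = 8*(-34) = -272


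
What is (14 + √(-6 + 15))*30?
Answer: 510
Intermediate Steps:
(14 + √(-6 + 15))*30 = (14 + √9)*30 = (14 + 3)*30 = 17*30 = 510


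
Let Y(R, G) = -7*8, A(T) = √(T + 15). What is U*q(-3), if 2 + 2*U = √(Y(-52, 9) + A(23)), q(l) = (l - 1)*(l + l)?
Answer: -24 + 12*I*√(56 - √38) ≈ -24.0 + 84.713*I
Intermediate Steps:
q(l) = 2*l*(-1 + l) (q(l) = (-1 + l)*(2*l) = 2*l*(-1 + l))
A(T) = √(15 + T)
Y(R, G) = -56
U = -1 + √(-56 + √38)/2 (U = -1 + √(-56 + √(15 + 23))/2 = -1 + √(-56 + √38)/2 ≈ -1.0 + 3.5297*I)
U*q(-3) = (-1 + I*√(56 - √38)/2)*(2*(-3)*(-1 - 3)) = (-1 + I*√(56 - √38)/2)*(2*(-3)*(-4)) = (-1 + I*√(56 - √38)/2)*24 = -24 + 12*I*√(56 - √38)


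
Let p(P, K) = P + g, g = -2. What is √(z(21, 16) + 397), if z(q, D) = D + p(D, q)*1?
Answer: √427 ≈ 20.664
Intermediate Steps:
p(P, K) = -2 + P (p(P, K) = P - 2 = -2 + P)
z(q, D) = -2 + 2*D (z(q, D) = D + (-2 + D)*1 = D + (-2 + D) = -2 + 2*D)
√(z(21, 16) + 397) = √((-2 + 2*16) + 397) = √((-2 + 32) + 397) = √(30 + 397) = √427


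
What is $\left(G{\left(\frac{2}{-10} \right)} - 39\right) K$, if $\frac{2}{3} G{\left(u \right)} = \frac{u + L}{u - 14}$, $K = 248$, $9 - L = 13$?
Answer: $- \frac{678900}{71} \approx -9562.0$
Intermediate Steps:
$L = -4$ ($L = 9 - 13 = -4$)
$G{\left(u \right)} = \frac{3 \left(-4 + u\right)}{2 \left(-14 + u\right)}$ ($G{\left(u \right)} = \frac{3 \frac{u - 4}{u - 14}}{2} = \frac{3 \frac{-4 + u}{-14 + u}}{2} = \frac{3 \left(-4 + u\right)}{2 \left(-14 + u\right)}$)
$\left(G{\left(\frac{2}{-10} \right)} - 39\right) K = \left(\frac{3 \left(-4 + \frac{2}{-10}\right)}{2 \left(-14 + \frac{2}{-10}\right)} - 39\right) 248 = \left(\frac{3 \left(-4 + 2 \left(- \frac{1}{10}\right)\right)}{2 \left(-14 + 2 \left(- \frac{1}{10}\right)\right)} - 39\right) 248 = \left(\frac{3 \left(-4 - \frac{1}{5}\right)}{2 \left(-14 - \frac{1}{5}\right)} - 39\right) 248 = \left(\frac{3}{2} \frac{1}{- \frac{71}{5}} \left(- \frac{21}{5}\right) - 39\right) 248 = \left(\frac{3}{2} \left(- \frac{5}{71}\right) \left(- \frac{21}{5}\right) - 39\right) 248 = \left(\frac{63}{142} - 39\right) 248 = \left(- \frac{5475}{142}\right) 248 = - \frac{678900}{71}$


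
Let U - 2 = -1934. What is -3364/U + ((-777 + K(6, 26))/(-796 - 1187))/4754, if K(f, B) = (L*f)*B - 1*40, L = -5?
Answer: 2643010471/1517776302 ≈ 1.7414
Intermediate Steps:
U = -1932 (U = 2 - 1934 = -1932)
K(f, B) = -40 - 5*B*f (K(f, B) = (-5*f)*B - 1*40 = -5*B*f - 40 = -40 - 5*B*f)
-3364/U + ((-777 + K(6, 26))/(-796 - 1187))/4754 = -3364/(-1932) + ((-777 + (-40 - 5*26*6))/(-796 - 1187))/4754 = -3364*(-1/1932) + ((-777 + (-40 - 780))/(-1983))*(1/4754) = 841/483 + ((-777 - 820)*(-1/1983))*(1/4754) = 841/483 - 1597*(-1/1983)*(1/4754) = 841/483 + (1597/1983)*(1/4754) = 841/483 + 1597/9427182 = 2643010471/1517776302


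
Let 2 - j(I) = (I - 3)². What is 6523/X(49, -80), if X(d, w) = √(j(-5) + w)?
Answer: -6523*I*√142/142 ≈ -547.4*I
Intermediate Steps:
j(I) = 2 - (-3 + I)² (j(I) = 2 - (I - 3)² = 2 - (-3 + I)²)
X(d, w) = √(-62 + w) (X(d, w) = √((2 - (-3 - 5)²) + w) = √((2 - 1*(-8)²) + w) = √((2 - 1*64) + w) = √((2 - 64) + w) = √(-62 + w))
6523/X(49, -80) = 6523/(√(-62 - 80)) = 6523/(√(-142)) = 6523/((I*√142)) = 6523*(-I*√142/142) = -6523*I*√142/142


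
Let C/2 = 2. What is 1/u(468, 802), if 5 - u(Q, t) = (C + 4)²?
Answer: -1/59 ≈ -0.016949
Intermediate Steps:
C = 4 (C = 2*2 = 4)
u(Q, t) = -59 (u(Q, t) = 5 - (4 + 4)² = 5 - 1*8² = 5 - 1*64 = 5 - 64 = -59)
1/u(468, 802) = 1/(-59) = -1/59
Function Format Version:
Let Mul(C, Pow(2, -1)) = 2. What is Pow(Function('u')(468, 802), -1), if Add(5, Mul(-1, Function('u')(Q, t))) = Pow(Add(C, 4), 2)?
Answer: Rational(-1, 59) ≈ -0.016949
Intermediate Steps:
C = 4 (C = Mul(2, 2) = 4)
Function('u')(Q, t) = -59 (Function('u')(Q, t) = Add(5, Mul(-1, Pow(Add(4, 4), 2))) = Add(5, Mul(-1, Pow(8, 2))) = Add(5, Mul(-1, 64)) = Add(5, -64) = -59)
Pow(Function('u')(468, 802), -1) = Pow(-59, -1) = Rational(-1, 59)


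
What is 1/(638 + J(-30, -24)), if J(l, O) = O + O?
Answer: 1/590 ≈ 0.0016949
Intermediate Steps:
J(l, O) = 2*O
1/(638 + J(-30, -24)) = 1/(638 + 2*(-24)) = 1/(638 - 48) = 1/590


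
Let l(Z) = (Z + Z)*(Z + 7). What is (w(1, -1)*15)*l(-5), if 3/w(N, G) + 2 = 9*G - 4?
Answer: 60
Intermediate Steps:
w(N, G) = 3/(-6 + 9*G) (w(N, G) = 3/(-2 + (9*G - 4)) = 3/(-2 + (-4 + 9*G)) = 3/(-6 + 9*G))
l(Z) = 2*Z*(7 + Z) (l(Z) = (2*Z)*(7 + Z) = 2*Z*(7 + Z))
(w(1, -1)*15)*l(-5) = (15/(-2 + 3*(-1)))*(2*(-5)*(7 - 5)) = (15/(-2 - 3))*(2*(-5)*2) = (15/(-5))*(-20) = -⅕*15*(-20) = -3*(-20) = 60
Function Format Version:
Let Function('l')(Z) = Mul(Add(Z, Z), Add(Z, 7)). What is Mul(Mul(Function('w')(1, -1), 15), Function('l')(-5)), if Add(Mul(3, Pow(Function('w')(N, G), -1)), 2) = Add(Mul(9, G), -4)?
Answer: 60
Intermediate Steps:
Function('w')(N, G) = Mul(3, Pow(Add(-6, Mul(9, G)), -1)) (Function('w')(N, G) = Mul(3, Pow(Add(-2, Add(Mul(9, G), -4)), -1)) = Mul(3, Pow(Add(-2, Add(-4, Mul(9, G))), -1)) = Mul(3, Pow(Add(-6, Mul(9, G)), -1)))
Function('l')(Z) = Mul(2, Z, Add(7, Z)) (Function('l')(Z) = Mul(Mul(2, Z), Add(7, Z)) = Mul(2, Z, Add(7, Z)))
Mul(Mul(Function('w')(1, -1), 15), Function('l')(-5)) = Mul(Mul(Pow(Add(-2, Mul(3, -1)), -1), 15), Mul(2, -5, Add(7, -5))) = Mul(Mul(Pow(Add(-2, -3), -1), 15), Mul(2, -5, 2)) = Mul(Mul(Pow(-5, -1), 15), -20) = Mul(Mul(Rational(-1, 5), 15), -20) = Mul(-3, -20) = 60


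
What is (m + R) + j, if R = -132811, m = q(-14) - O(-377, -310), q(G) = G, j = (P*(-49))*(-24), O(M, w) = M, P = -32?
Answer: -170080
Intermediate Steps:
j = -37632 (j = -32*(-49)*(-24) = 1568*(-24) = -37632)
m = 363 (m = -14 - 1*(-377) = -14 + 377 = 363)
(m + R) + j = (363 - 132811) - 37632 = -132448 - 37632 = -170080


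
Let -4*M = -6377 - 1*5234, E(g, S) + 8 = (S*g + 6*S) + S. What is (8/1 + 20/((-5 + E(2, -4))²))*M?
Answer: 55814077/2401 ≈ 23246.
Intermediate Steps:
E(g, S) = -8 + 7*S + S*g (E(g, S) = -8 + ((S*g + 6*S) + S) = -8 + ((6*S + S*g) + S) = -8 + (7*S + S*g) = -8 + 7*S + S*g)
M = 11611/4 (M = -(-6377 - 1*5234)/4 = -(-6377 - 5234)/4 = -¼*(-11611) = 11611/4 ≈ 2902.8)
(8/1 + 20/((-5 + E(2, -4))²))*M = (8/1 + 20/((-5 + (-8 + 7*(-4) - 4*2))²))*(11611/4) = (8*1 + 20/((-5 + (-8 - 28 - 8))²))*(11611/4) = (8 + 20/((-5 - 44)²))*(11611/4) = (8 + 20/((-49)²))*(11611/4) = (8 + 20/2401)*(11611/4) = (19228/2401)*(11611/4) = 55814077/2401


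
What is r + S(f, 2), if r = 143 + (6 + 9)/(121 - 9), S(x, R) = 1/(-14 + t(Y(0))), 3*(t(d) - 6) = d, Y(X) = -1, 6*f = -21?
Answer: 400439/2800 ≈ 143.01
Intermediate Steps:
f = -7/2 (f = (1/6)*(-21) = -7/2 ≈ -3.5000)
t(d) = 6 + d/3
S(x, R) = -3/25 (S(x, R) = 1/(-14 + (6 + (1/3)*(-1))) = 1/(-14 + (6 - 1/3)) = 1/(-14 + 17/3) = 1/(-25/3) = -3/25)
r = 16031/112 (r = 143 + 15/112 = 16031/112 ≈ 143.13)
r + S(f, 2) = 16031/112 - 3/25 = 400439/2800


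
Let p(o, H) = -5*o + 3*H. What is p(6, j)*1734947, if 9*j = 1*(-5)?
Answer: -164819965/3 ≈ -5.4940e+7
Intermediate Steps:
j = -5/9 (j = (1*(-5))/9 = (1/9)*(-5) = -5/9 ≈ -0.55556)
p(6, j)*1734947 = (-5*6 + 3*(-5/9))*1734947 = (-30 - 5/3)*1734947 = -95/3*1734947 = -164819965/3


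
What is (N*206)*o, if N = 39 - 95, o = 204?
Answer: -2353344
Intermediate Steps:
N = -56
(N*206)*o = -56*206*204 = -11536*204 = -2353344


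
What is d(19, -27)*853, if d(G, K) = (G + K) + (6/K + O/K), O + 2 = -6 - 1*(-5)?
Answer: -62269/9 ≈ -6918.8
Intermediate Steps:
O = -3 (O = -2 + (-6 - 1*(-5)) = -2 + (-6 + 5) = -2 - 1 = -3)
d(G, K) = G + K + 3/K (d(G, K) = (G + K) + (6/K - 3/K) = (G + K) + 3/K = G + K + 3/K)
d(19, -27)*853 = (19 - 27 + 3/(-27))*853 = (19 - 27 + 3*(-1/27))*853 = (19 - 27 - ⅑)*853 = -73/9*853 = -62269/9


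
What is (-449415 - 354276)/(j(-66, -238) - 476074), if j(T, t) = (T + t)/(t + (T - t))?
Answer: 26521803/15710290 ≈ 1.6882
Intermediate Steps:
j(T, t) = (T + t)/T
(-449415 - 354276)/(j(-66, -238) - 476074) = (-449415 - 354276)/((-66 - 238)/(-66) - 476074) = -803691/(-1/66*(-304) - 476074) = -803691/(152/33 - 476074) = -803691/(-15710290/33) = -803691*(-33/15710290) = 26521803/15710290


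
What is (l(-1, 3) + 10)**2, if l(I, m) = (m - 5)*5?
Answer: 0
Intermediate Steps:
l(I, m) = -25 + 5*m (l(I, m) = (-5 + m)*5 = -25 + 5*m)
(l(-1, 3) + 10)**2 = ((-25 + 5*3) + 10)**2 = ((-25 + 15) + 10)**2 = (-10 + 10)**2 = 0**2 = 0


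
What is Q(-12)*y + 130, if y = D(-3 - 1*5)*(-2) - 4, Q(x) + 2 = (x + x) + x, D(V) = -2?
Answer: 130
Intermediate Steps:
Q(x) = -2 + 3*x (Q(x) = -2 + ((x + x) + x) = -2 + (2*x + x) = -2 + 3*x)
y = 0 (y = -2*(-2) - 4 = 4 - 4 = 0)
Q(-12)*y + 130 = (-2 + 3*(-12))*0 + 130 = (-2 - 36)*0 + 130 = -38*0 + 130 = 0 + 130 = 130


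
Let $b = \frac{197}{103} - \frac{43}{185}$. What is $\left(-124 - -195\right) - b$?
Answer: $\frac{1320889}{19055} \approx 69.32$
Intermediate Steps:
$b = \frac{32016}{19055}$ ($b = 197 \cdot \frac{1}{103} - \frac{43}{185} = \frac{197}{103} - \frac{43}{185} = \frac{32016}{19055} \approx 1.6802$)
$\left(-124 - -195\right) - b = \left(-124 - -195\right) - \frac{32016}{19055} = \left(-124 + 195\right) - \frac{32016}{19055} = 71 - \frac{32016}{19055} = \frac{1320889}{19055}$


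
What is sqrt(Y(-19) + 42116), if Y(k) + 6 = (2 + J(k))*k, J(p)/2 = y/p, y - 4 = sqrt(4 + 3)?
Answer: sqrt(42080 + 2*sqrt(7)) ≈ 205.15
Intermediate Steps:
y = 4 + sqrt(7) (y = 4 + sqrt(4 + 3) = 4 + sqrt(7) ≈ 6.6458)
J(p) = 2*(4 + sqrt(7))/p (J(p) = 2*((4 + sqrt(7))/p) = 2*(4 + sqrt(7))/p)
Y(k) = -6 + k*(2 + 2*(4 + sqrt(7))/k) (Y(k) = -6 + (2 + 2*(4 + sqrt(7))/k)*k = -6 + k*(2 + 2*(4 + sqrt(7))/k))
sqrt(Y(-19) + 42116) = sqrt((2 + 2*(-19) + 2*sqrt(7)) + 42116) = sqrt((2 - 38 + 2*sqrt(7)) + 42116) = sqrt((-36 + 2*sqrt(7)) + 42116) = sqrt(42080 + 2*sqrt(7))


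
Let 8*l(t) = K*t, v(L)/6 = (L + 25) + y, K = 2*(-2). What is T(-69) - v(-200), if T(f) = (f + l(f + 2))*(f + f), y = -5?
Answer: 5979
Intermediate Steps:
K = -4
v(L) = 120 + 6*L (v(L) = 6*((L + 25) - 5) = 6*((25 + L) - 5) = 6*(20 + L) = 120 + 6*L)
l(t) = -t/2 (l(t) = (-4*t)/8 = -t/2)
T(f) = 2*f*(-1 + f/2) (T(f) = (f - (f + 2)/2)*(f + f) = (f - (2 + f)/2)*(2*f) = (f + (-1 - f/2))*(2*f) = (-1 + f/2)*(2*f) = 2*f*(-1 + f/2))
T(-69) - v(-200) = -69*(-2 - 69) - (120 + 6*(-200)) = -69*(-71) - (120 - 1200) = 4899 - 1*(-1080) = 4899 + 1080 = 5979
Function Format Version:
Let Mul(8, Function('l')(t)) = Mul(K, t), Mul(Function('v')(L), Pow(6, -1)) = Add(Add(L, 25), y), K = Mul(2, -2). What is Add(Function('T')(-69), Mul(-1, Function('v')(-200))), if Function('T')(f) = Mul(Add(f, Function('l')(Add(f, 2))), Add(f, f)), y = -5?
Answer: 5979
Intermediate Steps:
K = -4
Function('v')(L) = Add(120, Mul(6, L)) (Function('v')(L) = Mul(6, Add(Add(L, 25), -5)) = Mul(6, Add(Add(25, L), -5)) = Mul(6, Add(20, L)) = Add(120, Mul(6, L)))
Function('l')(t) = Mul(Rational(-1, 2), t) (Function('l')(t) = Mul(Rational(1, 8), Mul(-4, t)) = Mul(Rational(-1, 2), t))
Function('T')(f) = Mul(2, f, Add(-1, Mul(Rational(1, 2), f))) (Function('T')(f) = Mul(Add(f, Mul(Rational(-1, 2), Add(f, 2))), Add(f, f)) = Mul(Add(f, Mul(Rational(-1, 2), Add(2, f))), Mul(2, f)) = Mul(Add(f, Add(-1, Mul(Rational(-1, 2), f))), Mul(2, f)) = Mul(Add(-1, Mul(Rational(1, 2), f)), Mul(2, f)) = Mul(2, f, Add(-1, Mul(Rational(1, 2), f))))
Add(Function('T')(-69), Mul(-1, Function('v')(-200))) = Add(Mul(-69, Add(-2, -69)), Mul(-1, Add(120, Mul(6, -200)))) = Add(Mul(-69, -71), Mul(-1, Add(120, -1200))) = Add(4899, Mul(-1, -1080)) = Add(4899, 1080) = 5979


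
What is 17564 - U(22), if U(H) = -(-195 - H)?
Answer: 17347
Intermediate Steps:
U(H) = 195 + H
17564 - U(22) = 17564 - (195 + 22) = 17564 - 1*217 = 17564 - 217 = 17347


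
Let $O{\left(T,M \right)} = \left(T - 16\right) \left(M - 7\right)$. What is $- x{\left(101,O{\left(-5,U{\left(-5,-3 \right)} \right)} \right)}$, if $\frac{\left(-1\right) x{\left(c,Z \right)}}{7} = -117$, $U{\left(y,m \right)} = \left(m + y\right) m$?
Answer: $-819$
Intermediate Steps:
$U{\left(y,m \right)} = m \left(m + y\right)$
$O{\left(T,M \right)} = \left(-16 + T\right) \left(-7 + M\right)$
$x{\left(c,Z \right)} = 819$ ($x{\left(c,Z \right)} = \left(-7\right) \left(-117\right) = 819$)
$- x{\left(101,O{\left(-5,U{\left(-5,-3 \right)} \right)} \right)} = \left(-1\right) 819 = -819$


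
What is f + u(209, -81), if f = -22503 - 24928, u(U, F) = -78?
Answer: -47509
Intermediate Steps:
f = -47431
f + u(209, -81) = -47431 - 78 = -47509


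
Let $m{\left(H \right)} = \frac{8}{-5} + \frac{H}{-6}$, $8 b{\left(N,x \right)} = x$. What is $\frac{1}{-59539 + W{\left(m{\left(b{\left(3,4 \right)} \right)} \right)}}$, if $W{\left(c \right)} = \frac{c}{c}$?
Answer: $- \frac{1}{59538} \approx -1.6796 \cdot 10^{-5}$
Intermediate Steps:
$b{\left(N,x \right)} = \frac{x}{8}$
$m{\left(H \right)} = - \frac{8}{5} - \frac{H}{6}$ ($m{\left(H \right)} = 8 \left(- \frac{1}{5}\right) + H \left(- \frac{1}{6}\right) = - \frac{8}{5} - \frac{H}{6}$)
$W{\left(c \right)} = 1$
$\frac{1}{-59539 + W{\left(m{\left(b{\left(3,4 \right)} \right)} \right)}} = \frac{1}{-59539 + 1} = \frac{1}{-59538} = - \frac{1}{59538}$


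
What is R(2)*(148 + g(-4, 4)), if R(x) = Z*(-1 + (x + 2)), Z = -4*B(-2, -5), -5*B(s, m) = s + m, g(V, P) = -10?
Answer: -11592/5 ≈ -2318.4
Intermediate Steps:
B(s, m) = -m/5 - s/5 (B(s, m) = -(s + m)/5 = -(m + s)/5 = -m/5 - s/5)
Z = -28/5 (Z = -4*(-1/5*(-5) - 1/5*(-2)) = -4*(1 + 2/5) = -4*7/5 = -28/5 ≈ -5.6000)
R(x) = -28/5 - 28*x/5 (R(x) = -28*(-1 + (x + 2))/5 = -28*(-1 + (2 + x))/5 = -28*(1 + x)/5 = -28/5 - 28*x/5)
R(2)*(148 + g(-4, 4)) = (-28/5 - 28/5*2)*(148 - 10) = (-28/5 - 56/5)*138 = -84/5*138 = -11592/5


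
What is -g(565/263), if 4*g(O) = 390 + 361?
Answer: -751/4 ≈ -187.75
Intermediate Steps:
g(O) = 751/4 (g(O) = (390 + 361)/4 = (1/4)*751 = 751/4)
-g(565/263) = -1*751/4 = -751/4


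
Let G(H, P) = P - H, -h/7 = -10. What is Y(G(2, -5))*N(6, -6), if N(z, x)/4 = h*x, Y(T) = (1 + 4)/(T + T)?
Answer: 600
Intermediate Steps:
h = 70 (h = -7*(-10) = 70)
Y(T) = 5/(2*T) (Y(T) = 5/((2*T)) = 5*(1/(2*T)) = 5/(2*T))
N(z, x) = 280*x (N(z, x) = 4*(70*x) = 280*x)
Y(G(2, -5))*N(6, -6) = (5/(2*(-5 - 1*2)))*(280*(-6)) = (5/(2*(-5 - 2)))*(-1680) = ((5/2)/(-7))*(-1680) = ((5/2)*(-⅐))*(-1680) = -5/14*(-1680) = 600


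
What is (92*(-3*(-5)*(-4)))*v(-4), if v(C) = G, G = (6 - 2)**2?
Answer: -88320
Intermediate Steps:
G = 16 (G = 4**2 = 16)
v(C) = 16
(92*(-3*(-5)*(-4)))*v(-4) = (92*(-3*(-5)*(-4)))*16 = (92*(15*(-4)))*16 = (92*(-60))*16 = -5520*16 = -88320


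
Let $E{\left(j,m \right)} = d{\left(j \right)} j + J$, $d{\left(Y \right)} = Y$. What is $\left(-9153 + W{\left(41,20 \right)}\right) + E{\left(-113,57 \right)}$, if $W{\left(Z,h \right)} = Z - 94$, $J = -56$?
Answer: $3507$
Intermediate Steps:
$W{\left(Z,h \right)} = -94 + Z$
$E{\left(j,m \right)} = -56 + j^{2}$ ($E{\left(j,m \right)} = j j - 56 = j^{2} - 56 = -56 + j^{2}$)
$\left(-9153 + W{\left(41,20 \right)}\right) + E{\left(-113,57 \right)} = \left(-9153 + \left(-94 + 41\right)\right) - \left(56 - \left(-113\right)^{2}\right) = \left(-9153 - 53\right) + \left(-56 + 12769\right) = -9206 + 12713 = 3507$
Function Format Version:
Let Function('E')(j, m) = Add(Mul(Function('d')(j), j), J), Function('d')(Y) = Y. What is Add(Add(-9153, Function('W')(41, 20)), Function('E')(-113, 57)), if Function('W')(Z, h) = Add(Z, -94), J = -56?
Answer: 3507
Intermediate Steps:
Function('W')(Z, h) = Add(-94, Z)
Function('E')(j, m) = Add(-56, Pow(j, 2)) (Function('E')(j, m) = Add(Mul(j, j), -56) = Add(Pow(j, 2), -56) = Add(-56, Pow(j, 2)))
Add(Add(-9153, Function('W')(41, 20)), Function('E')(-113, 57)) = Add(Add(-9153, Add(-94, 41)), Add(-56, Pow(-113, 2))) = Add(Add(-9153, -53), Add(-56, 12769)) = Add(-9206, 12713) = 3507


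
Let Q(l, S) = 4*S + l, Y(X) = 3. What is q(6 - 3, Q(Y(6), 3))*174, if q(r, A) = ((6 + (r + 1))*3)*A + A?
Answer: 80910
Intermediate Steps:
Q(l, S) = l + 4*S
q(r, A) = A + A*(21 + 3*r) (q(r, A) = ((6 + (1 + r))*3)*A + A = ((7 + r)*3)*A + A = (21 + 3*r)*A + A = A*(21 + 3*r) + A = A + A*(21 + 3*r))
q(6 - 3, Q(Y(6), 3))*174 = ((3 + 4*3)*(22 + 3*(6 - 3)))*174 = ((3 + 12)*(22 + 3*3))*174 = (15*(22 + 9))*174 = (15*31)*174 = 465*174 = 80910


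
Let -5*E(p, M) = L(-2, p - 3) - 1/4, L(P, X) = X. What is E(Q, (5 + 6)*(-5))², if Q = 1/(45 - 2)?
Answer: 12321/29584 ≈ 0.41648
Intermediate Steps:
Q = 1/43 ≈ 0.023256
E(p, M) = 13/20 - p/5 (E(p, M) = -((p - 3) - 1/4)/5 = -((-3 + p) - 1*¼)/5 = -((-3 + p) - ¼)/5 = -(-13/4 + p)/5 = 13/20 - p/5)
E(Q, (5 + 6)*(-5))² = (13/20 - ⅕*1/43)² = (13/20 - 1/215)² = (111/172)² = 12321/29584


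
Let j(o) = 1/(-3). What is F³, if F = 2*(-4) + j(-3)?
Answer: -15625/27 ≈ -578.70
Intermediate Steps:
j(o) = -⅓
F = -25/3 (F = 2*(-4) - ⅓ = -8 - ⅓ = -25/3 ≈ -8.3333)
F³ = (-25/3)³ = -15625/27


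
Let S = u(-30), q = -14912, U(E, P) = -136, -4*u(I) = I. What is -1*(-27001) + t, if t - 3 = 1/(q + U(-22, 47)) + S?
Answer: 406469051/15048 ≈ 27012.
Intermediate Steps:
u(I) = -I/4
S = 15/2 (S = -¼*(-30) = 15/2 ≈ 7.5000)
t = 158003/15048 (t = 3 + (1/(-14912 - 136) + 15/2) = 3 + (1/(-15048) + 15/2) = 3 + (-1/15048 + 15/2) = 3 + 112859/15048 = 158003/15048 ≈ 10.500)
-1*(-27001) + t = -1*(-27001) + 158003/15048 = 27001 + 158003/15048 = 406469051/15048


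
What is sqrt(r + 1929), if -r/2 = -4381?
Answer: sqrt(10691) ≈ 103.40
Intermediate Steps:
r = 8762 (r = -2*(-4381) = 8762)
sqrt(r + 1929) = sqrt(8762 + 1929) = sqrt(10691)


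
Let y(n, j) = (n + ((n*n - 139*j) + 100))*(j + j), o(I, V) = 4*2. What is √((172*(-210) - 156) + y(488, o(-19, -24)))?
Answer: 2*√941411 ≈ 1940.5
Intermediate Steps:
o(I, V) = 8
y(n, j) = 2*j*(100 + n + n² - 139*j) (y(n, j) = (n + ((n² - 139*j) + 100))*(2*j) = (n + (100 + n² - 139*j))*(2*j) = (100 + n + n² - 139*j)*(2*j) = 2*j*(100 + n + n² - 139*j))
√((172*(-210) - 156) + y(488, o(-19, -24))) = √((172*(-210) - 156) + 2*8*(100 + 488 + 488² - 139*8)) = √((-36120 - 156) + 2*8*(100 + 488 + 238144 - 1112)) = √(-36276 + 2*8*237620) = √(-36276 + 3801920) = √3765644 = 2*√941411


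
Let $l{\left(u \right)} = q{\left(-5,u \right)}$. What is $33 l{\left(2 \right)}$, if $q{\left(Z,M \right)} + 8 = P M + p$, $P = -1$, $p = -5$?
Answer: $-495$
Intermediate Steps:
$q{\left(Z,M \right)} = -13 - M$ ($q{\left(Z,M \right)} = -8 - \left(5 + M\right) = -13 - M$)
$l{\left(u \right)} = -13 - u$
$33 l{\left(2 \right)} = 33 \left(-13 - 2\right) = 33 \left(-15\right) = -495$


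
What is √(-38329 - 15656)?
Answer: I*√53985 ≈ 232.35*I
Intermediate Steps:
√(-38329 - 15656) = √(-53985) = I*√53985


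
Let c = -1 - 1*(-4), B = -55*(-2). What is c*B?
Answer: 330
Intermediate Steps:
B = 110
c = 3 (c = -1 + 4 = 3)
c*B = 3*110 = 330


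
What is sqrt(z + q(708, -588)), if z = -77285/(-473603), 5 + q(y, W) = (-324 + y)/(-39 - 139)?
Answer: I*sqrt(73528408165678)/3242359 ≈ 2.6446*I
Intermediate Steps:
q(y, W) = -283/89 - y/178 (q(y, W) = -5 + (-324 + y)/(-39 - 139) = -5 + (-324 + y)/(-178) = -5 + (-324 + y)*(-1/178) = -5 + (162/89 - y/178) = -283/89 - y/178)
z = 5945/36431 (z = -77285*(-1/473603) = 5945/36431 ≈ 0.16319)
sqrt(z + q(708, -588)) = sqrt(5945/36431 + (-283/89 - 1/178*708)) = sqrt(5945/36431 + (-283/89 - 354/89)) = sqrt(5945/36431 - 637/89) = sqrt(-22677442/3242359) = I*sqrt(73528408165678)/3242359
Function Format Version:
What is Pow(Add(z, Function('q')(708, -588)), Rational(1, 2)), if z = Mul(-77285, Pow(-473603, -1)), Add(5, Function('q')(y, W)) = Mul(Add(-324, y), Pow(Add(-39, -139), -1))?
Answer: Mul(Rational(1, 3242359), I, Pow(73528408165678, Rational(1, 2))) ≈ Mul(2.6446, I)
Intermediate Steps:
Function('q')(y, W) = Add(Rational(-283, 89), Mul(Rational(-1, 178), y)) (Function('q')(y, W) = Add(-5, Mul(Add(-324, y), Pow(Add(-39, -139), -1))) = Add(-5, Mul(Add(-324, y), Pow(-178, -1))) = Add(-5, Mul(Add(-324, y), Rational(-1, 178))) = Add(-5, Add(Rational(162, 89), Mul(Rational(-1, 178), y))) = Add(Rational(-283, 89), Mul(Rational(-1, 178), y)))
z = Rational(5945, 36431) (z = Mul(-77285, Rational(-1, 473603)) = Rational(5945, 36431) ≈ 0.16319)
Pow(Add(z, Function('q')(708, -588)), Rational(1, 2)) = Pow(Add(Rational(5945, 36431), Add(Rational(-283, 89), Mul(Rational(-1, 178), 708))), Rational(1, 2)) = Pow(Add(Rational(5945, 36431), Add(Rational(-283, 89), Rational(-354, 89))), Rational(1, 2)) = Pow(Add(Rational(5945, 36431), Rational(-637, 89)), Rational(1, 2)) = Pow(Rational(-22677442, 3242359), Rational(1, 2)) = Mul(Rational(1, 3242359), I, Pow(73528408165678, Rational(1, 2)))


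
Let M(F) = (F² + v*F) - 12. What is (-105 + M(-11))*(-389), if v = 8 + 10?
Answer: 75466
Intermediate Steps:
v = 18
M(F) = -12 + F² + 18*F (M(F) = (F² + 18*F) - 12 = -12 + F² + 18*F)
(-105 + M(-11))*(-389) = (-105 + (-12 + (-11)² + 18*(-11)))*(-389) = (-105 + (-12 + 121 - 198))*(-389) = (-105 - 89)*(-389) = -194*(-389) = 75466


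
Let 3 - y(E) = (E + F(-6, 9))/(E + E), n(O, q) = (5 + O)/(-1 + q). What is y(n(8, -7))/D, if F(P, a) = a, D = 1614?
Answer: 137/41964 ≈ 0.0032647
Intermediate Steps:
n(O, q) = (5 + O)/(-1 + q)
y(E) = 3 - (9 + E)/(2*E) (y(E) = 3 - (E + 9)/(E + E) = 3 - (9 + E)/(2*E))
y(n(8, -7))/D = ((-9 + 5*((5 + 8)/(-1 - 7)))/(2*(((5 + 8)/(-1 - 7)))))/1614 = ((-9 + 5*(13/(-8)))/(2*((13/(-8)))))*(1/1614) = ((-9 + 5*(-⅛*13))/(2*((-⅛*13))))*(1/1614) = ((-9 + 5*(-13/8))/(2*(-13/8)))*(1/1614) = ((½)*(-8/13)*(-9 - 65/8))*(1/1614) = ((½)*(-8/13)*(-137/8))*(1/1614) = (137/26)*(1/1614) = 137/41964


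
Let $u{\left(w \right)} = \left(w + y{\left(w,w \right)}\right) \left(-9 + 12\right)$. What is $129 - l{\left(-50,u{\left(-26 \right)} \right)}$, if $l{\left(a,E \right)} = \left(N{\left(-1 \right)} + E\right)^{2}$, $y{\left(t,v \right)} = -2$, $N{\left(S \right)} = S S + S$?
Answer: $-6927$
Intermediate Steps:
$N{\left(S \right)} = S + S^{2}$ ($N{\left(S \right)} = S^{2} + S = S + S^{2}$)
$u{\left(w \right)} = -6 + 3 w$ ($u{\left(w \right)} = \left(w - 2\right) \left(-9 + 12\right) = \left(-2 + w\right) 3 = -6 + 3 w$)
$l{\left(a,E \right)} = E^{2}$ ($l{\left(a,E \right)} = \left(- (1 - 1) + E\right)^{2} = \left(\left(-1\right) 0 + E\right)^{2} = \left(0 + E\right)^{2} = E^{2}$)
$129 - l{\left(-50,u{\left(-26 \right)} \right)} = 129 - \left(-6 + 3 \left(-26\right)\right)^{2} = 129 - \left(-6 - 78\right)^{2} = 129 - \left(-84\right)^{2} = 129 - 7056 = -6927$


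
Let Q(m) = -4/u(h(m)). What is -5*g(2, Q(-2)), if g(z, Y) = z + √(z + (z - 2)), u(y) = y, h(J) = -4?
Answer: -10 - 5*√2 ≈ -17.071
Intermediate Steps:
Q(m) = 1 (Q(m) = -4/(-4) = -4*(-¼) = 1)
g(z, Y) = z + √(-2 + 2*z) (g(z, Y) = z + √(z + (-2 + z)) = z + √(-2 + 2*z))
-5*g(2, Q(-2)) = -5*(2 + √(-2 + 2*2)) = -5*(2 + √(-2 + 4)) = -5*(2 + √2) = -10 - 5*√2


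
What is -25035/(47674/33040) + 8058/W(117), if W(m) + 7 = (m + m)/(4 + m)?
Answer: -276764940666/14612081 ≈ -18941.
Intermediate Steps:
W(m) = -7 + 2*m/(4 + m) (W(m) = -7 + (m + m)/(4 + m) = -7 + (2*m)/(4 + m) = -7 + 2*m/(4 + m))
-25035/(47674/33040) + 8058/W(117) = -25035/(47674/33040) + 8058/(((-28 - 5*117)/(4 + 117))) = -25035/(47674*(1/33040)) + 8058/(((-28 - 585)/121)) = -25035/23837/16520 + 8058/(((1/121)*(-613))) = -25035*16520/23837 + 8058/(-613/121) = -413578200/23837 + 8058*(-121/613) = -413578200/23837 - 975018/613 = -276764940666/14612081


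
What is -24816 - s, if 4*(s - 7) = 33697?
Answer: -132989/4 ≈ -33247.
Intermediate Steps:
s = 33725/4 (s = 7 + (¼)*33697 = 7 + 33697/4 = 33725/4 ≈ 8431.3)
-24816 - s = -24816 - 1*33725/4 = -24816 - 33725/4 = -132989/4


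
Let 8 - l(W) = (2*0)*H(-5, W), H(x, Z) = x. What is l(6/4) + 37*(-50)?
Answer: -1842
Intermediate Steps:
l(W) = 8 (l(W) = 8 - 2*0*(-5) = 8 - 0*(-5) = 8 - 1*0 = 8 + 0 = 8)
l(6/4) + 37*(-50) = 8 + 37*(-50) = 8 - 1850 = -1842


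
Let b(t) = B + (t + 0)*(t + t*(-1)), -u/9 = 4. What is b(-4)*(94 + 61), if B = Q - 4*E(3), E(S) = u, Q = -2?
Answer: 22010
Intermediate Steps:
u = -36 (u = -9*4 = -36)
E(S) = -36
B = 142 (B = -2 - 4*(-36) = -2 + 144 = 142)
b(t) = 142 (b(t) = 142 + (t + 0)*(t + t*(-1)) = 142 + t*(t - t) = 142 + t*0 = 142 + 0 = 142)
b(-4)*(94 + 61) = 142*(94 + 61) = 142*155 = 22010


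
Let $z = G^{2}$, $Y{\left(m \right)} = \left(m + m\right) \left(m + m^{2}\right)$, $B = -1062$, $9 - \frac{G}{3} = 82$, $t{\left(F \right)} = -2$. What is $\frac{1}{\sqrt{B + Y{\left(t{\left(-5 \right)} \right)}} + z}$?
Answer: $\frac{47961}{2300258591} - \frac{i \sqrt{1070}}{2300258591} \approx 2.085 \cdot 10^{-5} - 1.4221 \cdot 10^{-8} i$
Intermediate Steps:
$G = -219$ ($G = 27 - 246 = -219$)
$Y{\left(m \right)} = 2 m \left(m + m^{2}\right)$
$z = 47961$ ($z = \left(-219\right)^{2} = 47961$)
$\frac{1}{\sqrt{B + Y{\left(t{\left(-5 \right)} \right)}} + z} = \frac{1}{\sqrt{-1062 + 2 \left(-2\right)^{2} \left(1 - 2\right)} + 47961} = \frac{1}{\sqrt{-1062 + 2 \cdot 4 \left(-1\right)} + 47961} = \frac{1}{\sqrt{-1062 - 8} + 47961} = \frac{1}{\sqrt{-1070} + 47961} = \frac{1}{i \sqrt{1070} + 47961} = \frac{1}{47961 + i \sqrt{1070}}$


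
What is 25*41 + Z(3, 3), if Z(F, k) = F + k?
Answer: 1031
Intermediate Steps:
25*41 + Z(3, 3) = 25*41 + (3 + 3) = 1025 + 6 = 1031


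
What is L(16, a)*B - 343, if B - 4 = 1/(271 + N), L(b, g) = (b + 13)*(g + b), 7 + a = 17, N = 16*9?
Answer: 1110049/415 ≈ 2674.8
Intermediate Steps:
N = 144
a = 10 (a = -7 + 17 = 10)
L(b, g) = (13 + b)*(b + g)
B = 1661/415 (B = 4 + 1/(271 + 144) = 4 + 1/415 = 1661/415 ≈ 4.0024)
L(16, a)*B - 343 = (16² + 13*16 + 13*10 + 16*10)*(1661/415) - 343 = (256 + 208 + 130 + 160)*(1661/415) - 343 = 754*(1661/415) - 343 = 1252394/415 - 343 = 1110049/415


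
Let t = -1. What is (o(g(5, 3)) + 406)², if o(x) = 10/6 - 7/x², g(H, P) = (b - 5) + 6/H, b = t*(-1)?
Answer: 1167520561/7056 ≈ 1.6547e+5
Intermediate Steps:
b = 1 (b = -1*(-1) = 1)
g(H, P) = -4 + 6/H (g(H, P) = (1 - 5) + 6/H = -4 + 6/H)
o(x) = 5/3 - 7/x² (o(x) = 10*(⅙) - 7/x² = 5/3 - 7/x²)
(o(g(5, 3)) + 406)² = ((5/3 - 7/(-4 + 6/5)²) + 406)² = ((5/3 - 7/(-14/5)²) + 406)² = ((5/3 - 7*25/196) + 406)² = ((5/3 - 25/28) + 406)² = (65/84 + 406)² = (34169/84)² = 1167520561/7056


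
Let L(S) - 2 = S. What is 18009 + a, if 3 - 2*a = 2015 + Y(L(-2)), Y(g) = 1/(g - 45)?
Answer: 1530271/90 ≈ 17003.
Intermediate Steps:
L(S) = 2 + S
Y(g) = 1/(-45 + g)
a = -90539/90 (a = 3/2 - (2015 + 1/(-45 + (2 - 2)))/2 = 3/2 - (2015 + 1/(-45 + 0))/2 = 3/2 - (2015 + 1/(-45))/2 = 3/2 - (2015 - 1/45)/2 = 3/2 - ½*90674/45 = 3/2 - 45337/45 = -90539/90 ≈ -1006.0)
18009 + a = 18009 - 90539/90 = 1530271/90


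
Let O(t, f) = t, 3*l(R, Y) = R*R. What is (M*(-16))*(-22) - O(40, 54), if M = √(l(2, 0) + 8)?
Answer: -40 + 704*√21/3 ≈ 1035.4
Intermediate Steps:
l(R, Y) = R²/3 (l(R, Y) = (R*R)/3 = R²/3)
M = 2*√21/3 (M = √((⅓)*2² + 8) = √((⅓)*4 + 8) = √(4/3 + 8) = √(28/3) = 2*√21/3 ≈ 3.0550)
(M*(-16))*(-22) - O(40, 54) = ((2*√21/3)*(-16))*(-22) - 1*40 = -32*√21/3*(-22) - 40 = 704*√21/3 - 40 = -40 + 704*√21/3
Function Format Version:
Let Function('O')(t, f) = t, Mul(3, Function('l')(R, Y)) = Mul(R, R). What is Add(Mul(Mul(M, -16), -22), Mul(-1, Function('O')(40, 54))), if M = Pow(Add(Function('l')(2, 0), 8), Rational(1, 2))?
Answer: Add(-40, Mul(Rational(704, 3), Pow(21, Rational(1, 2)))) ≈ 1035.4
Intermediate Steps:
Function('l')(R, Y) = Mul(Rational(1, 3), Pow(R, 2)) (Function('l')(R, Y) = Mul(Rational(1, 3), Mul(R, R)) = Mul(Rational(1, 3), Pow(R, 2)))
M = Mul(Rational(2, 3), Pow(21, Rational(1, 2))) (M = Pow(Add(Mul(Rational(1, 3), Pow(2, 2)), 8), Rational(1, 2)) = Pow(Add(Mul(Rational(1, 3), 4), 8), Rational(1, 2)) = Pow(Add(Rational(4, 3), 8), Rational(1, 2)) = Pow(Rational(28, 3), Rational(1, 2)) = Mul(Rational(2, 3), Pow(21, Rational(1, 2))) ≈ 3.0550)
Add(Mul(Mul(M, -16), -22), Mul(-1, Function('O')(40, 54))) = Add(Mul(Mul(Mul(Rational(2, 3), Pow(21, Rational(1, 2))), -16), -22), Mul(-1, 40)) = Add(Mul(Mul(Rational(-32, 3), Pow(21, Rational(1, 2))), -22), -40) = Add(Mul(Rational(704, 3), Pow(21, Rational(1, 2))), -40) = Add(-40, Mul(Rational(704, 3), Pow(21, Rational(1, 2))))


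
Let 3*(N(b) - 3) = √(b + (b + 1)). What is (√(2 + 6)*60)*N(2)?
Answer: 40*√2*(9 + √5) ≈ 635.61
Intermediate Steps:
N(b) = 3 + √(1 + 2*b)/3 (N(b) = 3 + √(b + (b + 1))/3 = 3 + √(b + (1 + b))/3 = 3 + √(1 + 2*b)/3)
(√(2 + 6)*60)*N(2) = (√(2 + 6)*60)*(3 + √(1 + 2*2)/3) = (√8*60)*(3 + √(1 + 4)/3) = ((2*√2)*60)*(3 + √5/3) = (120*√2)*(3 + √5/3) = 120*√2*(3 + √5/3)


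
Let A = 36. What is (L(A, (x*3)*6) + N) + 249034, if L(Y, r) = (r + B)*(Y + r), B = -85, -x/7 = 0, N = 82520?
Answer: 328494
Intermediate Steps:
x = 0 (x = -7*0 = 0)
L(Y, r) = (-85 + r)*(Y + r) (L(Y, r) = (r - 85)*(Y + r) = (-85 + r)*(Y + r))
(L(A, (x*3)*6) + N) + 249034 = ((((0*3)*6)**2 - 85*36 - 85*0*3*6 + 36*((0*3)*6)) + 82520) + 249034 = (((0*6)**2 - 3060 - 0*6 + 36*(0*6)) + 82520) + 249034 = ((0**2 - 3060 - 85*0 + 36*0) + 82520) + 249034 = ((0 - 3060 + 0 + 0) + 82520) + 249034 = (-3060 + 82520) + 249034 = 79460 + 249034 = 328494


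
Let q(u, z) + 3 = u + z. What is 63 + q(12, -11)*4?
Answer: 55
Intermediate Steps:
q(u, z) = -3 + u + z (q(u, z) = -3 + (u + z) = -3 + u + z)
63 + q(12, -11)*4 = 63 + (-3 + 12 - 11)*4 = 63 - 2*4 = 63 - 8 = 55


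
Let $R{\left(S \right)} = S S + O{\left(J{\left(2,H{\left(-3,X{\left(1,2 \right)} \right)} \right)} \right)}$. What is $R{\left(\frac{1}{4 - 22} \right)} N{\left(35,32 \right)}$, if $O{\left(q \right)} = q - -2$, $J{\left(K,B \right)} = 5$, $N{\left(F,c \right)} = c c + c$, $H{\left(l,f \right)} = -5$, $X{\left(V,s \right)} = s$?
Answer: $\frac{199672}{27} \approx 7395.3$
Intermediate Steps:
$N{\left(F,c \right)} = c + c^{2}$ ($N{\left(F,c \right)} = c^{2} + c = c + c^{2}$)
$O{\left(q \right)} = 2 + q$ ($O{\left(q \right)} = q + 2 = 2 + q$)
$R{\left(S \right)} = 7 + S^{2}$ ($R{\left(S \right)} = S S + \left(2 + 5\right) = S^{2} + 7 = 7 + S^{2}$)
$R{\left(\frac{1}{4 - 22} \right)} N{\left(35,32 \right)} = \left(7 + \left(\frac{1}{4 - 22}\right)^{2}\right) 32 \left(1 + 32\right) = \left(7 + \left(\frac{1}{-18}\right)^{2}\right) 32 \cdot 33 = \left(7 + \left(- \frac{1}{18}\right)^{2}\right) 1056 = \left(7 + \frac{1}{324}\right) 1056 = \frac{2269}{324} \cdot 1056 = \frac{199672}{27}$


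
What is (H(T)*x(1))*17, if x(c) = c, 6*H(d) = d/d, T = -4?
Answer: 17/6 ≈ 2.8333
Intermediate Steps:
H(d) = ⅙ (H(d) = (d/d)/6 = (⅙)*1 = ⅙)
(H(T)*x(1))*17 = ((⅙)*1)*17 = (⅙)*17 = 17/6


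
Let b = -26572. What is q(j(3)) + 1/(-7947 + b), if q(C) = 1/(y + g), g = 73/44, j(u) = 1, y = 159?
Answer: 1511767/244014811 ≈ 0.0061954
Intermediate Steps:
g = 73/44 (g = 73*(1/44) = 73/44 ≈ 1.6591)
q(C) = 44/7069 (q(C) = 1/(159 + 73/44) = 1/(7069/44) = 44/7069)
q(j(3)) + 1/(-7947 + b) = 44/7069 + 1/(-7947 - 26572) = 44/7069 + 1/(-34519) = 44/7069 - 1/34519 = 1511767/244014811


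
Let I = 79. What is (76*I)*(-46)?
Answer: -276184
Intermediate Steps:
(76*I)*(-46) = (76*79)*(-46) = 6004*(-46) = -276184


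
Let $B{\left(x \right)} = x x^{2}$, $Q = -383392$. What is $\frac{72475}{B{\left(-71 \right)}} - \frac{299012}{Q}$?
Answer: $\frac{19808337183}{34305053528} \approx 0.57742$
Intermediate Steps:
$B{\left(x \right)} = x^{3}$
$\frac{72475}{B{\left(-71 \right)}} - \frac{299012}{Q} = \frac{72475}{\left(-71\right)^{3}} - \frac{299012}{-383392} = \frac{72475}{-357911} - - \frac{74753}{95848} = 72475 \left(- \frac{1}{357911}\right) + \frac{74753}{95848} = - \frac{72475}{357911} + \frac{74753}{95848} = \frac{19808337183}{34305053528}$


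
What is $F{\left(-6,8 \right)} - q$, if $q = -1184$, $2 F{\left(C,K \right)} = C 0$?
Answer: $1184$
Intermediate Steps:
$F{\left(C,K \right)} = 0$ ($F{\left(C,K \right)} = \frac{C 0}{2} = \frac{1}{2} \cdot 0 = 0$)
$F{\left(-6,8 \right)} - q = 0 - -1184 = 0 + 1184 = 1184$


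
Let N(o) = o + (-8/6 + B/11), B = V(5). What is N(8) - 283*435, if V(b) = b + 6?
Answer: -369292/3 ≈ -1.2310e+5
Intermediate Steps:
V(b) = 6 + b
B = 11 (B = 6 + 5 = 11)
N(o) = -⅓ + o (N(o) = o + (-8/6 + 11/11) = o + (-8*⅙ + 11*(1/11)) = o + (-4/3 + 1) = o - ⅓ = -⅓ + o)
N(8) - 283*435 = (-⅓ + 8) - 283*435 = 23/3 - 123105 = -369292/3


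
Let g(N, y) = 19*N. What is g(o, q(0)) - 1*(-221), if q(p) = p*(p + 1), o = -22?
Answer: -197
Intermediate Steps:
q(p) = p*(1 + p)
g(o, q(0)) - 1*(-221) = 19*(-22) - 1*(-221) = -418 + 221 = -197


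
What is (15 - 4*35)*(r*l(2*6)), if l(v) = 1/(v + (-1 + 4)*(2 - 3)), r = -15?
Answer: 625/3 ≈ 208.33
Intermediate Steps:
l(v) = 1/(-3 + v) (l(v) = 1/(v + 3*(-1)) = 1/(v - 3) = 1/(-3 + v))
(15 - 4*35)*(r*l(2*6)) = (15 - 4*35)*(-15/(-3 + 2*6)) = (15 - 140)*(-15/(-3 + 12)) = -(-1875)/9 = -125*(-5/3) = 625/3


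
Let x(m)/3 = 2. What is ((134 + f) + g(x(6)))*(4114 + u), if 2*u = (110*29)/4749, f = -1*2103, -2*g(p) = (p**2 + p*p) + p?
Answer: -39234273848/4749 ≈ -8.2616e+6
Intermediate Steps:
x(m) = 6 (x(m) = 3*2 = 6)
g(p) = -p**2 - p/2 (g(p) = -((p**2 + p*p) + p)/2 = -((p**2 + p**2) + p)/2 = -(2*p**2 + p)/2 = -(p + 2*p**2)/2 = -p**2 - p/2)
f = -2103
u = 1595/4749 (u = ((110*29)/4749)/2 = (3190*(1/4749))/2 = (1/2)*(3190/4749) = 1595/4749 ≈ 0.33586)
((134 + f) + g(x(6)))*(4114 + u) = ((134 - 2103) - 1*6*(1/2 + 6))*(4114 + 1595/4749) = (-1969 - 1*6*13/2)*(19538981/4749) = (-1969 - 39)*(19538981/4749) = -2008*19538981/4749 = -39234273848/4749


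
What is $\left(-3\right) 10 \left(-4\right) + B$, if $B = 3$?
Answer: $123$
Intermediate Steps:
$\left(-3\right) 10 \left(-4\right) + B = \left(-3\right) 10 \left(-4\right) + 3 = \left(-30\right) \left(-4\right) + 3 = 120 + 3 = 123$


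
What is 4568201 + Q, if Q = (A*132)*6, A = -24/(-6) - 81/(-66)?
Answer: 4572341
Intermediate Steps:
A = 115/22 (A = -24*(-⅙) - 81*(-1/66) = 4 + 27/22 = 115/22 ≈ 5.2273)
Q = 4140 (Q = ((115/22)*132)*6 = 690*6 = 4140)
4568201 + Q = 4568201 + 4140 = 4572341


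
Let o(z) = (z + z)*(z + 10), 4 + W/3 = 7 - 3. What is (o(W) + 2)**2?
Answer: 4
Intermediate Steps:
W = 0 (W = -12 + 3*(7 - 3) = -12 + 3*4 = -12 + 12 = 0)
o(z) = 2*z*(10 + z) (o(z) = (2*z)*(10 + z) = 2*z*(10 + z))
(o(W) + 2)**2 = (2*0*(10 + 0) + 2)**2 = (2*0*10 + 2)**2 = (0 + 2)**2 = 2**2 = 4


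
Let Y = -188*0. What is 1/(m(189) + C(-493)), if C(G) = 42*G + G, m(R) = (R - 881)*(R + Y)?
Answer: -1/151987 ≈ -6.5795e-6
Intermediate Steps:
Y = 0
m(R) = R*(-881 + R) (m(R) = (R - 881)*(R + 0) = (-881 + R)*R = R*(-881 + R))
C(G) = 43*G
1/(m(189) + C(-493)) = 1/(189*(-881 + 189) + 43*(-493)) = 1/(189*(-692) - 21199) = 1/(-130788 - 21199) = 1/(-151987) = -1/151987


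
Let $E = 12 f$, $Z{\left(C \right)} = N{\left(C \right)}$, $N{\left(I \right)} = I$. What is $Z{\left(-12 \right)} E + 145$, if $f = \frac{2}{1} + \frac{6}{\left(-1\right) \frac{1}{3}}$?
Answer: $2449$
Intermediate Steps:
$f = -16$ ($f = 2 \cdot 1 + \frac{6}{\left(-1\right) \frac{1}{3}} = 2 + \frac{6}{- \frac{1}{3}} = 2 + 6 \left(-3\right) = 2 - 18 = -16$)
$Z{\left(C \right)} = C$
$E = -192$ ($E = 12 \left(-16\right) = -192$)
$Z{\left(-12 \right)} E + 145 = \left(-12\right) \left(-192\right) + 145 = 2304 + 145 = 2449$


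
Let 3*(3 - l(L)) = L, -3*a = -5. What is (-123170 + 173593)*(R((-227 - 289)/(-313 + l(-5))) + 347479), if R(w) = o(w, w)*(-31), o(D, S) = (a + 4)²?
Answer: 157236662896/9 ≈ 1.7471e+10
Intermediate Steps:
a = 5/3 (a = -⅓*(-5) = 5/3 ≈ 1.6667)
l(L) = 3 - L/3
o(D, S) = 289/9 (o(D, S) = (5/3 + 4)² = (17/3)² = 289/9)
R(w) = -8959/9 (R(w) = (289/9)*(-31) = -8959/9)
(-123170 + 173593)*(R((-227 - 289)/(-313 + l(-5))) + 347479) = (-123170 + 173593)*(-8959/9 + 347479) = 50423*(3118352/9) = 157236662896/9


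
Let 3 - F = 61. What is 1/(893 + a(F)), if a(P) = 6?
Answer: 1/899 ≈ 0.0011123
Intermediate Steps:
F = -58 (F = 3 - 1*61 = 3 - 61 = -58)
1/(893 + a(F)) = 1/(893 + 6) = 1/899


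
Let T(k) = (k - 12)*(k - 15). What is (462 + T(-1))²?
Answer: 448900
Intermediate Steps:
T(k) = (-15 + k)*(-12 + k) (T(k) = (-12 + k)*(-15 + k) = (-15 + k)*(-12 + k))
(462 + T(-1))² = (462 + (180 + (-1)² - 27*(-1)))² = (462 + (180 + 1 + 27))² = (462 + 208)² = 670² = 448900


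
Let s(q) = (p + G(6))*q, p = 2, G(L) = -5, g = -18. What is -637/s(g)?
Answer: -637/54 ≈ -11.796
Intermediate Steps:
s(q) = -3*q (s(q) = (2 - 5)*q = -3*q)
-637/s(g) = -637/((-3*(-18))) = -637/54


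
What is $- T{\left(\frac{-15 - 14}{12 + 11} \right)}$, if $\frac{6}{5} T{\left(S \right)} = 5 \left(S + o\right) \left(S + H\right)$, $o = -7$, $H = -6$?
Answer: $- \frac{396625}{1587} \approx -249.92$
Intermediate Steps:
$T{\left(S \right)} = \frac{25 \left(-7 + S\right) \left(-6 + S\right)}{6}$ ($T{\left(S \right)} = \frac{5 \cdot 5 \left(S - 7\right) \left(S - 6\right)}{6} = \frac{5 \cdot 5 \left(-7 + S\right) \left(-6 + S\right)}{6} = \frac{25 \left(-7 + S\right) \left(-6 + S\right)}{6}$)
$- T{\left(\frac{-15 - 14}{12 + 11} \right)} = - (175 - \frac{325 \frac{-15 - 14}{12 + 11}}{6} + \frac{25 \left(\frac{-15 - 14}{12 + 11}\right)^{2}}{6}) = - (175 - \frac{325 \left(- \frac{29}{23}\right)}{6} + \frac{25 \left(- \frac{29}{23}\right)^{2}}{6}) = - (175 - \frac{325 \left(\left(-29\right) \frac{1}{23}\right)}{6} + \frac{25 \left(\left(-29\right) \frac{1}{23}\right)^{2}}{6}) = - (175 - - \frac{9425}{138} + \frac{25 \left(- \frac{29}{23}\right)^{2}}{6}) = - (175 + \frac{9425}{138} + \frac{25}{6} \cdot \frac{841}{529}) = - (175 + \frac{9425}{138} + \frac{21025}{3174}) = \left(-1\right) \frac{396625}{1587} = - \frac{396625}{1587}$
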